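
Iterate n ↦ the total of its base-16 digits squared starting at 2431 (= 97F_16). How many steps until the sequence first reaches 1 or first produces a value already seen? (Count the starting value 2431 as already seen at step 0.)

11

2431 = (9,7,15)_16 → 9² + 7² + 15² = 81 + 49 + 225 = 355
355 = (1,6,3)_16 → 1² + 6² + 3² = 1 + 36 + 9 = 46
46 = (2,14)_16 → 2² + 14² = 4 + 196 = 200
200 = (12,8)_16 → 12² + 8² = 144 + 64 = 208
208 = (13,0)_16 → 13² + 0² = 169 + 0 = 169
169 = (10,9)_16 → 10² + 9² = 100 + 81 = 181
181 = (11,5)_16 → 11² + 5² = 121 + 25 = 146
146 = (9,2)_16 → 9² + 2² = 81 + 4 = 85
85 = (5,5)_16 → 5² + 5² = 25 + 25 = 50
50 = (3,2)_16 → 3² + 2² = 9 + 4 = 13
13 = (13)_16 → 13² = 169  — 169 repeats.
That took 11 steps.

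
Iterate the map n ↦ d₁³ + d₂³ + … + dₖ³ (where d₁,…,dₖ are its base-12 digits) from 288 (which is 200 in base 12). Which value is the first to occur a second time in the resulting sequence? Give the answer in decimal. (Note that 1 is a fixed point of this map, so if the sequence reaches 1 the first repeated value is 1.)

288

288 = (2,0,0)_12 → 2³ + 0³ + 0³ = 8 + 0 + 0 = 8
8 = (8)_12 → 8³ = 512
512 = (3,6,8)_12 → 3³ + 6³ + 8³ = 27 + 216 + 512 = 755
755 = (5,2,11)_12 → 5³ + 2³ + 11³ = 125 + 8 + 1331 = 1464
1464 = (10,2,0)_12 → 10³ + 2³ + 0³ = 1000 + 8 + 0 = 1008
1008 = (7,0,0)_12 → 7³ + 0³ + 0³ = 343 + 0 + 0 = 343
343 = (2,4,7)_12 → 2³ + 4³ + 7³ = 8 + 64 + 343 = 415
415 = (2,10,7)_12 → 2³ + 10³ + 7³ = 8 + 1000 + 343 = 1351
1351 = (9,4,7)_12 → 9³ + 4³ + 7³ = 729 + 64 + 343 = 1136
1136 = (7,10,8)_12 → 7³ + 10³ + 8³ = 343 + 1000 + 512 = 1855
1855 = (1,0,10,7)_12 → 1³ + 0³ + 10³ + 7³ = 1 + 0 + 1000 + 343 = 1344
1344 = (9,4,0)_12 → 9³ + 4³ + 0³ = 729 + 64 + 0 = 793
793 = (5,6,1)_12 → 5³ + 6³ + 1³ = 125 + 216 + 1 = 342
342 = (2,4,6)_12 → 2³ + 4³ + 6³ = 8 + 64 + 216 = 288  — 288 already appeared earlier.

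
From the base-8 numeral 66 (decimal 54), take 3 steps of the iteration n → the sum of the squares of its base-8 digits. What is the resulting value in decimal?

54 = (6,6)_8 → 72
72 = (1,1,0)_8 → 2
2 = (2)_8 → 4

4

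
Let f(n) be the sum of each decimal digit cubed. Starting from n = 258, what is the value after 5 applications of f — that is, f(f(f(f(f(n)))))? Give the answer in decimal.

81

258 → 2³ + 5³ + 8³ = 645
645 → 6³ + 4³ + 5³ = 405
405 → 4³ + 0³ + 5³ = 189
189 → 1³ + 8³ + 9³ = 1242
1242 → 1³ + 2³ + 4³ + 2³ = 81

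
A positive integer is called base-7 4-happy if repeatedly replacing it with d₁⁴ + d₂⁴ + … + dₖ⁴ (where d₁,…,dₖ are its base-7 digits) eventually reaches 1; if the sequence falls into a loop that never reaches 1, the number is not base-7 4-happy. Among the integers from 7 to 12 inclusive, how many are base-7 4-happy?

1

7: 7 → 1  — base-7 4-happy
8: 8 → 2 → 16 → 32 → 512 → 164 → 178 → 418 → 708 → 98 → 16  — not base-7 4-happy
9: 9 → 17 → 97 → 2593 → 1459 → 963 → 1153 → 803 → 673 → 1923 → 1507 → 913 → 609 → 707 → 97  — not base-7 4-happy
10: 10 → 82 → 882 → 272 → 2002 → 2546 → 1938 → 2258 → 1808 → 1938  — not base-7 4-happy
11: 11 → 257 → 1251 → 1043 → 97 → 2593 → 1459 → 963 → 1153 → 803 → 673 → 1923 → 1507 → 913 → 609 → 707 → 97  — not base-7 4-happy
12: 12 → 626 → 1332 → 1394 → 338 → 2608 → 514 → 244 → 2848 → 1314 → 1956 → 2258 → 1808 → 1938 → 2258  — not base-7 4-happy
base-7 4-happy: 7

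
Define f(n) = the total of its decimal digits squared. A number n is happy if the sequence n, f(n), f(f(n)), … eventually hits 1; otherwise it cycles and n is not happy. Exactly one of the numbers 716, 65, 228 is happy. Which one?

716

716: 716 → 86 → 100 → 1  — reaches 1 (happy)
65: 65 → 61 → 37 → 58 → 89 → 145 → 42 → 20 → 4 → 16 → 37  — repeats 37 (not happy)
228: 228 → 72 → 53 → 34 → 25 → 29 → 85 → 89 → 145 → 42 → 20 → 4 → 16 → 37 → 58 → 89  — repeats 89 (not happy)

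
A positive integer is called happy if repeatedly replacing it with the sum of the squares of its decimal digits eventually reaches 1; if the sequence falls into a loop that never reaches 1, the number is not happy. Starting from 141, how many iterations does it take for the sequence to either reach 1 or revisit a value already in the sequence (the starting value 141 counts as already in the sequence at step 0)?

141 → 1² + 4² + 1² = 18
18 → 1² + 8² = 65
65 → 6² + 5² = 61
61 → 6² + 1² = 37
37 → 3² + 7² = 58
58 → 5² + 8² = 89
89 → 8² + 9² = 145
145 → 1² + 4² + 5² = 42
42 → 4² + 2² = 20
20 → 2² + 0² = 4
4 → 4² = 16
16 → 1² + 6² = 37  — 37 repeats.
That took 12 steps.

12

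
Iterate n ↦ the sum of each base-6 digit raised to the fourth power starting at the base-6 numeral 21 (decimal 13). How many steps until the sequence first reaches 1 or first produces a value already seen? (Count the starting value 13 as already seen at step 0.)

13 = (2,1)_6 → 2⁴ + 1⁴ = 17
17 = (2,5)_6 → 2⁴ + 5⁴ = 641
641 = (2,5,4,5)_6 → 2⁴ + 5⁴ + 4⁴ + 5⁴ = 1522
1522 = (1,1,0,1,4)_6 → 1⁴ + 1⁴ + 0⁴ + 1⁴ + 4⁴ = 259
259 = (1,1,1,1)_6 → 1⁴ + 1⁴ + 1⁴ + 1⁴ = 4
4 = (4)_6 → 4⁴ = 256
256 = (1,1,0,4)_6 → 1⁴ + 1⁴ + 0⁴ + 4⁴ = 258
258 = (1,1,1,0)_6 → 1⁴ + 1⁴ + 1⁴ + 0⁴ = 3
3 = (3)_6 → 3⁴ = 81
81 = (2,1,3)_6 → 2⁴ + 1⁴ + 3⁴ = 98
98 = (2,4,2)_6 → 2⁴ + 4⁴ + 2⁴ = 288
288 = (1,2,0,0)_6 → 1⁴ + 2⁴ + 0⁴ + 0⁴ = 17  — 17 repeats.
That took 12 steps.

12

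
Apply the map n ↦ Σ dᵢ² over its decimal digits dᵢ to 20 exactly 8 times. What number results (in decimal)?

20 → 2² + 0² = 4
4 → 4² = 16
16 → 1² + 6² = 37
37 → 3² + 7² = 58
58 → 5² + 8² = 89
89 → 8² + 9² = 145
145 → 1² + 4² + 5² = 42
42 → 4² + 2² = 20

20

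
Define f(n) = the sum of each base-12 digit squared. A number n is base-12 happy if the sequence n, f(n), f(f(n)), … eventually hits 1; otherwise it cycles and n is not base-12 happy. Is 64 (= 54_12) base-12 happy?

not base-12 happy

64 = (5,4)_12 → 5² + 4² = 25 + 16 = 41
41 = (3,5)_12 → 3² + 5² = 9 + 25 = 34
34 = (2,10)_12 → 2² + 10² = 4 + 100 = 104
104 = (8,8)_12 → 8² + 8² = 64 + 64 = 128
128 = (10,8)_12 → 10² + 8² = 100 + 64 = 164
164 = (1,1,8)_12 → 1² + 1² + 8² = 1 + 1 + 64 = 66
66 = (5,6)_12 → 5² + 6² = 25 + 36 = 61
61 = (5,1)_12 → 5² + 1² = 25 + 1 = 26
26 = (2,2)_12 → 2² + 2² = 4 + 4 = 8
8 = (8)_12 → 8² = 64  — 64 already seen; the sequence cycles without reaching 1.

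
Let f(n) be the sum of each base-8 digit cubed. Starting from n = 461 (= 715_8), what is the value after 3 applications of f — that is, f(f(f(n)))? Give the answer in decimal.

434

461 = (7,1,5)_8 → 7³ + 1³ + 5³ = 343 + 1 + 125 = 469
469 = (7,2,5)_8 → 7³ + 2³ + 5³ = 343 + 8 + 125 = 476
476 = (7,3,4)_8 → 7³ + 3³ + 4³ = 343 + 27 + 64 = 434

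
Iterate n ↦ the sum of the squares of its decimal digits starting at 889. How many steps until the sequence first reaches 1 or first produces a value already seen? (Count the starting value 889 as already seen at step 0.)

889 → 8² + 8² + 9² = 209
209 → 2² + 0² + 9² = 85
85 → 8² + 5² = 89
89 → 8² + 9² = 145
145 → 1² + 4² + 5² = 42
42 → 4² + 2² = 20
20 → 2² + 0² = 4
4 → 4² = 16
16 → 1² + 6² = 37
37 → 3² + 7² = 58
58 → 5² + 8² = 89  — 89 repeats.
That took 11 steps.

11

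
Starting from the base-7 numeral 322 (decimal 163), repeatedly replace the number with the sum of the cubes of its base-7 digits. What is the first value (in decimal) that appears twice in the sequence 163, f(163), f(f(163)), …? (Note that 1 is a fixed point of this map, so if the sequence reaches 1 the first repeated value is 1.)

217

163 = (3,2,2)_7 → 3³ + 2³ + 2³ = 27 + 8 + 8 = 43
43 = (6,1)_7 → 6³ + 1³ = 216 + 1 = 217
217 = (4,3,0)_7 → 4³ + 3³ + 0³ = 64 + 27 + 0 = 91
91 = (1,6,0)_7 → 1³ + 6³ + 0³ = 1 + 216 + 0 = 217  — 217 already appeared earlier.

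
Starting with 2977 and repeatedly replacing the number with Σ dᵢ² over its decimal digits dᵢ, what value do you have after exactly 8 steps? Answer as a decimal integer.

2977 → 2² + 9² + 7² + 7² = 4 + 81 + 49 + 49 = 183
183 → 1² + 8² + 3² = 1 + 64 + 9 = 74
74 → 7² + 4² = 49 + 16 = 65
65 → 6² + 5² = 36 + 25 = 61
61 → 6² + 1² = 36 + 1 = 37
37 → 3² + 7² = 9 + 49 = 58
58 → 5² + 8² = 25 + 64 = 89
89 → 8² + 9² = 64 + 81 = 145

145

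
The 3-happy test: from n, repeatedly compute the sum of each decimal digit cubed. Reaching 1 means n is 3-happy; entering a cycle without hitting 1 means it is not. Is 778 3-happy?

778 → 1198
1198 → 1243
1243 → 100
100 → 1  — reached 1.

3-happy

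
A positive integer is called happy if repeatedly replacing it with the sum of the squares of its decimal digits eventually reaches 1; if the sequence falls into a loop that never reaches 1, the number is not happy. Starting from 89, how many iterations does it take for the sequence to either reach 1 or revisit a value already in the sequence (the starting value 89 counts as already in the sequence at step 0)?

8

89 → 145
145 → 42
42 → 20
20 → 4
4 → 16
16 → 37
37 → 58
58 → 89  — 89 repeats.
That took 8 steps.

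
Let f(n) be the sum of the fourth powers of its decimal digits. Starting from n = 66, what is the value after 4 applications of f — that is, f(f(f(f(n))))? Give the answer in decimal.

66 → 2592
2592 → 7218
7218 → 6514
6514 → 2178

2178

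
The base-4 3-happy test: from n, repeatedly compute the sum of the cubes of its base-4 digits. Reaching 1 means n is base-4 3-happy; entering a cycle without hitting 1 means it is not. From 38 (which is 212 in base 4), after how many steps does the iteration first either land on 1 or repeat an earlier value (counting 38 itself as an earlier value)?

38 = (2,1,2)_4 → 2³ + 1³ + 2³ = 8 + 1 + 8 = 17
17 = (1,0,1)_4 → 1³ + 0³ + 1³ = 1 + 0 + 1 = 2
2 = (2)_4 → 2³ = 8
8 = (2,0)_4 → 2³ + 0³ = 8 + 0 = 8  — 8 repeats.
That took 4 steps.

4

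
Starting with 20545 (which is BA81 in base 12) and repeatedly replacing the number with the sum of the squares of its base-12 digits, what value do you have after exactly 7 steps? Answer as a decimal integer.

20545 = (11,10,8,1)_12 → 11² + 10² + 8² + 1² = 286
286 = (1,11,10)_12 → 1² + 11² + 10² = 222
222 = (1,6,6)_12 → 1² + 6² + 6² = 73
73 = (6,1)_12 → 6² + 1² = 37
37 = (3,1)_12 → 3² + 1² = 10
10 = (10)_12 → 10² = 100
100 = (8,4)_12 → 8² + 4² = 80

80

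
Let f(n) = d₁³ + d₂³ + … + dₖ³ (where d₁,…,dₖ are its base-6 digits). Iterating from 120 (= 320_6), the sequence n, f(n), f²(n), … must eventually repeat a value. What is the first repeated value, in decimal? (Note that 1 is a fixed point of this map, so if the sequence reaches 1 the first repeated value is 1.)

190

120 = (3,2,0)_6 → 3³ + 2³ + 0³ = 27 + 8 + 0 = 35
35 = (5,5)_6 → 5³ + 5³ = 125 + 125 = 250
250 = (1,0,5,4)_6 → 1³ + 0³ + 5³ + 4³ = 1 + 0 + 125 + 64 = 190
190 = (5,1,4)_6 → 5³ + 1³ + 4³ = 125 + 1 + 64 = 190  — 190 already appeared earlier.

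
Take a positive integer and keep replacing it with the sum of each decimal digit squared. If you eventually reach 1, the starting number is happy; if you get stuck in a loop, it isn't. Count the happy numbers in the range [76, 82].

2

76: 76 → 85 → 89 → 145 → 42 → 20 → 4 → 16 → 37 → 58 → 89  (repeats 89)
77: 77 → 98 → 145 → 42 → 20 → 4 → 16 → 37 → 58 → 89 → 145  (repeats 145)
78: 78 → 113 → 11 → 2 → 4 → 16 → 37 → 58 → 89 → 145 → 42 → 20 → 4  (repeats 4)
79: 79 → 130 → 10 → 1  (reaches 1)
80: 80 → 64 → 52 → 29 → 85 → 89 → 145 → 42 → 20 → 4 → 16 → 37 → 58 → 89  (repeats 89)
81: 81 → 65 → 61 → 37 → 58 → 89 → 145 → 42 → 20 → 4 → 16 → 37  (repeats 37)
82: 82 → 68 → 100 → 1  (reaches 1)
happy: 79, 82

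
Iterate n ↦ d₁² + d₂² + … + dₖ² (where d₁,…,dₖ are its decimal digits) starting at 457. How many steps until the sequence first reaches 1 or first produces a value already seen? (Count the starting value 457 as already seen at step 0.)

13

457 → 4² + 5² + 7² = 16 + 25 + 49 = 90
90 → 9² + 0² = 81 + 0 = 81
81 → 8² + 1² = 64 + 1 = 65
65 → 6² + 5² = 36 + 25 = 61
61 → 6² + 1² = 36 + 1 = 37
37 → 3² + 7² = 9 + 49 = 58
58 → 5² + 8² = 25 + 64 = 89
89 → 8² + 9² = 64 + 81 = 145
145 → 1² + 4² + 5² = 1 + 16 + 25 = 42
42 → 4² + 2² = 16 + 4 = 20
20 → 2² + 0² = 4 + 0 = 4
4 → 4² = 16
16 → 1² + 6² = 1 + 36 = 37  — 37 repeats.
That took 13 steps.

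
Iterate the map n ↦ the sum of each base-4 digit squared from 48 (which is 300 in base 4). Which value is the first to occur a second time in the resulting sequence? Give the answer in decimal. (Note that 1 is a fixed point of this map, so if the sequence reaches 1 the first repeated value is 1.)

1

48 = (3,0,0)_4 → 3² + 0² + 0² = 9
9 = (2,1)_4 → 2² + 1² = 5
5 = (1,1)_4 → 1² + 1² = 2
2 = (2)_4 → 2² = 4
4 = (1,0)_4 → 1² + 0² = 1  — reached the fixed point 1.
1 → 1, so 1 is the first repeated value.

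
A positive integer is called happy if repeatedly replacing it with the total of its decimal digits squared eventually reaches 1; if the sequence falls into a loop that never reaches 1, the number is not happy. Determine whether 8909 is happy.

8909 → 8² + 9² + 0² + 9² = 64 + 81 + 0 + 81 = 226
226 → 2² + 2² + 6² = 4 + 4 + 36 = 44
44 → 4² + 4² = 16 + 16 = 32
32 → 3² + 2² = 9 + 4 = 13
13 → 1² + 3² = 1 + 9 = 10
10 → 1² + 0² = 1 + 0 = 1  — reached 1.

happy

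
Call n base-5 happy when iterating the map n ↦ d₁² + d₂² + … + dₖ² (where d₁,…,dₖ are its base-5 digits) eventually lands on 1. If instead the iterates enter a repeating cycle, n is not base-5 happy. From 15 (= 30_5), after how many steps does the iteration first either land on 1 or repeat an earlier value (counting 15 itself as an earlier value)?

4

15 = (3,0)_5 → 3² + 0² = 9 + 0 = 9
9 = (1,4)_5 → 1² + 4² = 1 + 16 = 17
17 = (3,2)_5 → 3² + 2² = 9 + 4 = 13
13 = (2,3)_5 → 2² + 3² = 4 + 9 = 13  — 13 repeats.
That took 4 steps.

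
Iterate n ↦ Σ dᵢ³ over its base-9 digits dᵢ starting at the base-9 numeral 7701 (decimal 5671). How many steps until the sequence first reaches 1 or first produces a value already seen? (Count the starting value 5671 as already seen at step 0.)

5671 = (7,7,0,1)_9 → 7³ + 7³ + 0³ + 1³ = 687
687 = (8,4,3)_9 → 8³ + 4³ + 3³ = 603
603 = (7,4,0)_9 → 7³ + 4³ + 0³ = 407
407 = (5,0,2)_9 → 5³ + 0³ + 2³ = 133
133 = (1,5,7)_9 → 1³ + 5³ + 7³ = 469
469 = (5,7,1)_9 → 5³ + 7³ + 1³ = 469  — 469 repeats.
That took 6 steps.

6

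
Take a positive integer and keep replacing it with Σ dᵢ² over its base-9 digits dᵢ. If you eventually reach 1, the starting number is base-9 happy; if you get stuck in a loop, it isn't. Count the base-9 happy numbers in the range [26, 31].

26: 26 → 68 → 74 → 68  — not base-9 happy
27: 27 → 9 → 1  — base-9 happy
28: 28 → 10 → 2 → 4 → 16 → 50 → 50  — not base-9 happy
29: 29 → 13 → 17 → 65 → 53 → 89 → 65  — not base-9 happy
30: 30 → 18 → 4 → 16 → 50 → 50  — not base-9 happy
31: 31 → 25 → 53 → 89 → 65 → 53  — not base-9 happy
base-9 happy: 27

1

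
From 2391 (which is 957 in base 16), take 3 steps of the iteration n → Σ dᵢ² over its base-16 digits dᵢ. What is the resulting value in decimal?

244

2391 = (9,5,7)_16 → 9² + 5² + 7² = 155
155 = (9,11)_16 → 9² + 11² = 202
202 = (12,10)_16 → 12² + 10² = 244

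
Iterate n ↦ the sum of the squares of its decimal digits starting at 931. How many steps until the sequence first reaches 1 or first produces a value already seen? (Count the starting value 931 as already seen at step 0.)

931 → 9² + 3² + 1² = 81 + 9 + 1 = 91
91 → 9² + 1² = 81 + 1 = 82
82 → 8² + 2² = 64 + 4 = 68
68 → 6² + 8² = 36 + 64 = 100
100 → 1² + 0² + 0² = 1 + 0 + 0 = 1  — reached 1.
That took 5 steps.

5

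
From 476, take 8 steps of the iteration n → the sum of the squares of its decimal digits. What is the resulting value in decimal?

476 → 4² + 7² + 6² = 101
101 → 1² + 0² + 1² = 2
2 → 2² = 4
4 → 4² = 16
16 → 1² + 6² = 37
37 → 3² + 7² = 58
58 → 5² + 8² = 89
89 → 8² + 9² = 145

145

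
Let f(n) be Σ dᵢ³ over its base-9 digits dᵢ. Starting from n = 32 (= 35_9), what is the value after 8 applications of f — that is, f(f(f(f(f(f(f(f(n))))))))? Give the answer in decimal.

476

32 = (3,5)_9 → 3³ + 5³ = 27 + 125 = 152
152 = (1,7,8)_9 → 1³ + 7³ + 8³ = 1 + 343 + 512 = 856
856 = (1,1,5,1)_9 → 1³ + 1³ + 5³ + 1³ = 1 + 1 + 125 + 1 = 128
128 = (1,5,2)_9 → 1³ + 5³ + 2³ = 1 + 125 + 8 = 134
134 = (1,5,8)_9 → 1³ + 5³ + 8³ = 1 + 125 + 512 = 638
638 = (7,7,8)_9 → 7³ + 7³ + 8³ = 343 + 343 + 512 = 1198
1198 = (1,5,7,1)_9 → 1³ + 5³ + 7³ + 1³ = 1 + 125 + 343 + 1 = 470
470 = (5,7,2)_9 → 5³ + 7³ + 2³ = 125 + 343 + 8 = 476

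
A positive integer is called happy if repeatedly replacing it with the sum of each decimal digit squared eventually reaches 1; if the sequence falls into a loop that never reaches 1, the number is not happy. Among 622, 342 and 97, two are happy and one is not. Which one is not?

622: 622 → 44 → 32 → 13 → 10 → 1  — reaches 1 (happy)
342: 342 → 29 → 85 → 89 → 145 → 42 → 20 → 4 → 16 → 37 → 58 → 89  — repeats 89 (not happy)
97: 97 → 130 → 10 → 1  — reaches 1 (happy)

342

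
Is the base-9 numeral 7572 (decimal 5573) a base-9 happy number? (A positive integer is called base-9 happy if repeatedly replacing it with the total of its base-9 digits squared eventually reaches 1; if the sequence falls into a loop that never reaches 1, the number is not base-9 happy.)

base-9 happy

5573 = (7,5,7,2)_9 → 7² + 5² + 7² + 2² = 49 + 25 + 49 + 4 = 127
127 = (1,5,1)_9 → 1² + 5² + 1² = 1 + 25 + 1 = 27
27 = (3,0)_9 → 3² + 0² = 9 + 0 = 9
9 = (1,0)_9 → 1² + 0² = 1 + 0 = 1  — reached 1.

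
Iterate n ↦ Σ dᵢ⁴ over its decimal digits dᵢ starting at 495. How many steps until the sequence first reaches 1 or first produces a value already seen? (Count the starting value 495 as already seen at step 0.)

495 → 4⁴ + 9⁴ + 5⁴ = 7442
7442 → 7⁴ + 4⁴ + 4⁴ + 2⁴ = 2929
2929 → 2⁴ + 9⁴ + 2⁴ + 9⁴ = 13154
13154 → 1⁴ + 3⁴ + 1⁴ + 5⁴ + 4⁴ = 964
964 → 9⁴ + 6⁴ + 4⁴ = 8113
8113 → 8⁴ + 1⁴ + 1⁴ + 3⁴ = 4179
4179 → 4⁴ + 1⁴ + 7⁴ + 9⁴ = 9219
9219 → 9⁴ + 2⁴ + 1⁴ + 9⁴ = 13139
13139 → 1⁴ + 3⁴ + 1⁴ + 3⁴ + 9⁴ = 6725
6725 → 6⁴ + 7⁴ + 2⁴ + 5⁴ = 4338
4338 → 4⁴ + 3⁴ + 3⁴ + 8⁴ = 4514
4514 → 4⁴ + 5⁴ + 1⁴ + 4⁴ = 1138
1138 → 1⁴ + 1⁴ + 3⁴ + 8⁴ = 4179  — 4179 repeats.
That took 13 steps.

13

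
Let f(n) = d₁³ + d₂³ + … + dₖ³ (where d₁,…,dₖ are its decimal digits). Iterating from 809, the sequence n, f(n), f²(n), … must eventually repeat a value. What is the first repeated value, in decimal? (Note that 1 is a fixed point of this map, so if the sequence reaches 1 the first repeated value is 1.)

407

809 → 8³ + 0³ + 9³ = 512 + 0 + 729 = 1241
1241 → 1³ + 2³ + 4³ + 1³ = 1 + 8 + 64 + 1 = 74
74 → 7³ + 4³ = 343 + 64 = 407
407 → 4³ + 0³ + 7³ = 64 + 0 + 343 = 407  — 407 already appeared earlier.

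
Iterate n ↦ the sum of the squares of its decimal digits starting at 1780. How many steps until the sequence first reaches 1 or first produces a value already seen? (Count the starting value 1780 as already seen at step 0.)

1780 → 1² + 7² + 8² + 0² = 114
114 → 1² + 1² + 4² = 18
18 → 1² + 8² = 65
65 → 6² + 5² = 61
61 → 6² + 1² = 37
37 → 3² + 7² = 58
58 → 5² + 8² = 89
89 → 8² + 9² = 145
145 → 1² + 4² + 5² = 42
42 → 4² + 2² = 20
20 → 2² + 0² = 4
4 → 4² = 16
16 → 1² + 6² = 37  — 37 repeats.
That took 13 steps.

13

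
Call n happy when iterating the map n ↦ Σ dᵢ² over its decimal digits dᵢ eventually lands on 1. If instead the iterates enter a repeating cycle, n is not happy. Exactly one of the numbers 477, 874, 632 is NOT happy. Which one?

477: 477 → 114 → 18 → 65 → 61 → 37 → 58 → 89 → 145 → 42 → 20 → 4 → 16 → 37  — repeats 37 (not happy)
874: 874 → 129 → 86 → 100 → 1  — reaches 1 (happy)
632: 632 → 49 → 97 → 130 → 10 → 1  — reaches 1 (happy)

477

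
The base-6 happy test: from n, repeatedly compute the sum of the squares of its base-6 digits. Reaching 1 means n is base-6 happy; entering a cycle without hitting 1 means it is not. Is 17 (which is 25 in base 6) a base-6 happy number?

17 = (2,5)_6 → 2² + 5² = 29
29 = (4,5)_6 → 4² + 5² = 41
41 = (1,0,5)_6 → 1² + 0² + 5² = 26
26 = (4,2)_6 → 4² + 2² = 20
20 = (3,2)_6 → 3² + 2² = 13
13 = (2,1)_6 → 2² + 1² = 5
5 = (5)_6 → 5² = 25
25 = (4,1)_6 → 4² + 1² = 17  — 17 already seen; the sequence cycles without reaching 1.

not base-6 happy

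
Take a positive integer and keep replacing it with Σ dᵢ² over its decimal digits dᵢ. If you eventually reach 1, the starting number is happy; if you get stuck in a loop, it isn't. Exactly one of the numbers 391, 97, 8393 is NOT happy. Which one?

391: 391 → 91 → 82 → 68 → 100 → 1  — reaches 1 (happy)
97: 97 → 130 → 10 → 1  — reaches 1 (happy)
8393: 8393 → 163 → 46 → 52 → 29 → 85 → 89 → 145 → 42 → 20 → 4 → 16 → 37 → 58 → 89  — repeats 89 (not happy)

8393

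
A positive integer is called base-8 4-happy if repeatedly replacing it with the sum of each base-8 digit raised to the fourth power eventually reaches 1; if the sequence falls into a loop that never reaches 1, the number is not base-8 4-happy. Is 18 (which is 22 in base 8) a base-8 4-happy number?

18 = (2,2)_8 → 2⁴ + 2⁴ = 32
32 = (4,0)_8 → 4⁴ + 0⁴ = 256
256 = (4,0,0)_8 → 4⁴ + 0⁴ + 0⁴ = 256  — 256 already seen; the sequence cycles without reaching 1.

not base-8 4-happy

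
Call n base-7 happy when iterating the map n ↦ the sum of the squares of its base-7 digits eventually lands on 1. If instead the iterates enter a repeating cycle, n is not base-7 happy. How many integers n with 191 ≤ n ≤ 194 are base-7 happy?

191: 191 → 49 → 1  (reaches 1)
192: 192 → 54 → 26 → 34 → 52 → 10 → 10  (repeats 10)
193: 193 → 61 → 27 → 45 → 45  (repeats 45)
194: 194 → 70 → 10 → 10  (repeats 10)
base-7 happy: 191

1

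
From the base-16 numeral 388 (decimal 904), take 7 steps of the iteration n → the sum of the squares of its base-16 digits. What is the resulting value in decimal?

904 = (3,8,8)_16 → 137
137 = (8,9)_16 → 145
145 = (9,1)_16 → 82
82 = (5,2)_16 → 29
29 = (1,13)_16 → 170
170 = (10,10)_16 → 200
200 = (12,8)_16 → 208

208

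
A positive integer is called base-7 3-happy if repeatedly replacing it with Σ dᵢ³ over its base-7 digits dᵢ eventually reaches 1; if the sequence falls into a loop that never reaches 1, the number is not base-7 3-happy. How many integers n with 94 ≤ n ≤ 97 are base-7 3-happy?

1

94: 94 → 244 → 496 → 244  (repeats 244)
95: 95 → 281 → 251 → 341 → 557 → 137 → 197 → 65 → 17 → 35 → 125 → 251  (repeats 251)
96: 96 → 342 → 648 → 282 → 258 → 342  (repeats 342)
97: 97 → 433 → 343 → 1  (reaches 1)
base-7 3-happy: 97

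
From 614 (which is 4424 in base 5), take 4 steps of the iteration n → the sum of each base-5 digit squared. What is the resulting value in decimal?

4

614 = (4,4,2,4)_5 → 4² + 4² + 2² + 4² = 16 + 16 + 4 + 16 = 52
52 = (2,0,2)_5 → 2² + 0² + 2² = 4 + 0 + 4 = 8
8 = (1,3)_5 → 1² + 3² = 1 + 9 = 10
10 = (2,0)_5 → 2² + 0² = 4 + 0 = 4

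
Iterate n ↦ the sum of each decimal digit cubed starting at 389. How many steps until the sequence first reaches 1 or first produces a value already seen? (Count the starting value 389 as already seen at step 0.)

389 → 3³ + 8³ + 9³ = 1268
1268 → 1³ + 2³ + 6³ + 8³ = 737
737 → 7³ + 3³ + 7³ = 713
713 → 7³ + 1³ + 3³ = 371
371 → 3³ + 7³ + 1³ = 371  — 371 repeats.
That took 5 steps.

5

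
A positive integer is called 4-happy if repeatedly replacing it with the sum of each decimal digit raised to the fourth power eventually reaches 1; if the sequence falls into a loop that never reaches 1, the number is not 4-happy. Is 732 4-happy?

not 4-happy

732 → 2498
2498 → 10929
10929 → 13139
13139 → 6725
6725 → 4338
4338 → 4514
4514 → 1138
1138 → 4179
4179 → 9219
9219 → 13139  — 13139 already seen; the sequence cycles without reaching 1.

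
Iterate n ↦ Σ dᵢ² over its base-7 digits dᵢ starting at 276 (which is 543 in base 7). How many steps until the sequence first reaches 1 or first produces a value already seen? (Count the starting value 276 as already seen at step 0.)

276 = (5,4,3)_7 → 5² + 4² + 3² = 25 + 16 + 9 = 50
50 = (1,0,1)_7 → 1² + 0² + 1² = 1 + 0 + 1 = 2
2 = (2)_7 → 2² = 4
4 = (4)_7 → 4² = 16
16 = (2,2)_7 → 2² + 2² = 4 + 4 = 8
8 = (1,1)_7 → 1² + 1² = 1 + 1 = 2  — 2 repeats.
That took 6 steps.

6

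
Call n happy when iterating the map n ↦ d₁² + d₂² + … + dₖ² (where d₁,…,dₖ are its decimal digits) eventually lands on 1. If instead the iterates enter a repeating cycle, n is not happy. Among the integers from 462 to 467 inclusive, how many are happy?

1

462: 462 → 56 → 61 → 37 → 58 → 89 → 145 → 42 → 20 → 4 → 16 → 37  (repeats 37)
463: 463 → 61 → 37 → 58 → 89 → 145 → 42 → 20 → 4 → 16 → 37  (repeats 37)
464: 464 → 68 → 100 → 1  (reaches 1)
465: 465 → 77 → 98 → 145 → 42 → 20 → 4 → 16 → 37 → 58 → 89 → 145  (repeats 145)
466: 466 → 88 → 128 → 69 → 117 → 51 → 26 → 40 → 16 → 37 → 58 → 89 → 145 → 42 → 20 → 4 → 16  (repeats 16)
467: 467 → 101 → 2 → 4 → 16 → 37 → 58 → 89 → 145 → 42 → 20 → 4  (repeats 4)
happy: 464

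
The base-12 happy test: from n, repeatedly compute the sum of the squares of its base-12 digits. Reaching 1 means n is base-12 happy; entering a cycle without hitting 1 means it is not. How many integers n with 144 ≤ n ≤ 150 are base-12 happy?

1

144: 144 → 1  (reaches 1)
145: 145 → 2 → 4 → 16 → 17 → 26 → 8 → 64 → 41 → 34 → 104 → 128 → 164 → 66 → 61 → 26  (repeats 26)
146: 146 → 5 → 25 → 5  (repeats 5)
147: 147 → 10 → 100 → 80 → 100  (repeats 100)
148: 148 → 17 → 26 → 8 → 64 → 41 → 34 → 104 → 128 → 164 → 66 → 61 → 26  (repeats 26)
149: 149 → 26 → 8 → 64 → 41 → 34 → 104 → 128 → 164 → 66 → 61 → 26  (repeats 26)
150: 150 → 37 → 10 → 100 → 80 → 100  (repeats 100)
base-12 happy: 144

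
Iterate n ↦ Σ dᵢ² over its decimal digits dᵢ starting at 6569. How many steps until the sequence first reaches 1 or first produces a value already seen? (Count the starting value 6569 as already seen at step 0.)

6569 → 6² + 5² + 6² + 9² = 36 + 25 + 36 + 81 = 178
178 → 1² + 7² + 8² = 1 + 49 + 64 = 114
114 → 1² + 1² + 4² = 1 + 1 + 16 = 18
18 → 1² + 8² = 1 + 64 = 65
65 → 6² + 5² = 36 + 25 = 61
61 → 6² + 1² = 36 + 1 = 37
37 → 3² + 7² = 9 + 49 = 58
58 → 5² + 8² = 25 + 64 = 89
89 → 8² + 9² = 64 + 81 = 145
145 → 1² + 4² + 5² = 1 + 16 + 25 = 42
42 → 4² + 2² = 16 + 4 = 20
20 → 2² + 0² = 4 + 0 = 4
4 → 4² = 16
16 → 1² + 6² = 1 + 36 = 37  — 37 repeats.
That took 14 steps.

14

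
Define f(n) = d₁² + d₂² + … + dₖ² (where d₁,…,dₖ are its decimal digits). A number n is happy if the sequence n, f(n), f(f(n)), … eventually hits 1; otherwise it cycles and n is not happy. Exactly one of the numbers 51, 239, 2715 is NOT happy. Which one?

51: 51 → 26 → 40 → 16 → 37 → 58 → 89 → 145 → 42 → 20 → 4 → 16  — repeats 16 (not happy)
239: 239 → 94 → 97 → 130 → 10 → 1  — reaches 1 (happy)
2715: 2715 → 79 → 130 → 10 → 1  — reaches 1 (happy)

51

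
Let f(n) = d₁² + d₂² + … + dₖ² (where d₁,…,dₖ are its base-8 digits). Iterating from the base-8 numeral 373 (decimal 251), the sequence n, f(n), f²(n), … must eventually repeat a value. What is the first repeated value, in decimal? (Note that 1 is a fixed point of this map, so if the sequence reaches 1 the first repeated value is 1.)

10

251 = (3,7,3)_8 → 3² + 7² + 3² = 9 + 49 + 9 = 67
67 = (1,0,3)_8 → 1² + 0² + 3² = 1 + 0 + 9 = 10
10 = (1,2)_8 → 1² + 2² = 1 + 4 = 5
5 = (5)_8 → 5² = 25
25 = (3,1)_8 → 3² + 1² = 9 + 1 = 10  — 10 already appeared earlier.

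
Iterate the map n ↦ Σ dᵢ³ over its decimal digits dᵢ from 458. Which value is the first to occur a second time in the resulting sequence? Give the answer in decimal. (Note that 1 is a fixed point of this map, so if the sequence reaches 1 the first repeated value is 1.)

371

458 → 4³ + 5³ + 8³ = 701
701 → 7³ + 0³ + 1³ = 344
344 → 3³ + 4³ + 4³ = 155
155 → 1³ + 5³ + 5³ = 251
251 → 2³ + 5³ + 1³ = 134
134 → 1³ + 3³ + 4³ = 92
92 → 9³ + 2³ = 737
737 → 7³ + 3³ + 7³ = 713
713 → 7³ + 1³ + 3³ = 371
371 → 3³ + 7³ + 1³ = 371  — 371 already appeared earlier.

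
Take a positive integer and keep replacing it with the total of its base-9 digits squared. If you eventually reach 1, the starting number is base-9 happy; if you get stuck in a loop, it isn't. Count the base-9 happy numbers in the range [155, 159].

155: 155 → 69 → 85 → 17 → 65 → 53 → 89 → 65  (repeats 65)
156: 156 → 74 → 68 → 74  (repeats 74)
157: 157 → 81 → 1  (reaches 1)
158: 158 → 90 → 2 → 4 → 16 → 50 → 50  (repeats 50)
159: 159 → 101 → 9 → 1  (reaches 1)
base-9 happy: 157, 159

2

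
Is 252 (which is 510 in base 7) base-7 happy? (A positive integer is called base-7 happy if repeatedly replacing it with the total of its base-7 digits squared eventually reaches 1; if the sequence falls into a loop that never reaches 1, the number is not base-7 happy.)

252 = (5,1,0)_7 → 5² + 1² + 0² = 26
26 = (3,5)_7 → 3² + 5² = 34
34 = (4,6)_7 → 4² + 6² = 52
52 = (1,0,3)_7 → 1² + 0² + 3² = 10
10 = (1,3)_7 → 1² + 3² = 10  — 10 already seen; the sequence cycles without reaching 1.

not base-7 happy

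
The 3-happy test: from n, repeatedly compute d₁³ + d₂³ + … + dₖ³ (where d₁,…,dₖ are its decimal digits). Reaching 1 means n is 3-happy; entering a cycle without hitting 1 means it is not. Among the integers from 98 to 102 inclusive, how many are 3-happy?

1

98: 98 → 1241 → 74 → 407 → 407  (repeats 407)
99: 99 → 1458 → 702 → 351 → 153 → 153  (repeats 153)
100: 100 → 1  (reaches 1)
101: 101 → 2 → 8 → 512 → 134 → 92 → 737 → 713 → 371 → 371  (repeats 371)
102: 102 → 9 → 729 → 1080 → 513 → 153 → 153  (repeats 153)
3-happy: 100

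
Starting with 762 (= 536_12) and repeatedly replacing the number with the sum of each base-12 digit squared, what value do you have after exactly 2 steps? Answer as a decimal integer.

125

762 = (5,3,6)_12 → 5² + 3² + 6² = 25 + 9 + 36 = 70
70 = (5,10)_12 → 5² + 10² = 25 + 100 = 125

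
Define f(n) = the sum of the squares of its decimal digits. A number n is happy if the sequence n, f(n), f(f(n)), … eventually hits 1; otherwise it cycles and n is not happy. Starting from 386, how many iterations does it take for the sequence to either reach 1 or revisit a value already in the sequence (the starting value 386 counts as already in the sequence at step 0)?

5

386 → 3² + 8² + 6² = 9 + 64 + 36 = 109
109 → 1² + 0² + 9² = 1 + 0 + 81 = 82
82 → 8² + 2² = 64 + 4 = 68
68 → 6² + 8² = 36 + 64 = 100
100 → 1² + 0² + 0² = 1 + 0 + 0 = 1  — reached 1.
That took 5 steps.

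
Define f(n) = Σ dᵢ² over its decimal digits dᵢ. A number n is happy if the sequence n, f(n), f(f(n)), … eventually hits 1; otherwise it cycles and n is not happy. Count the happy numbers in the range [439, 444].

1

439: 439 → 106 → 37 → 58 → 89 → 145 → 42 → 20 → 4 → 16 → 37  — not happy
440: 440 → 32 → 13 → 10 → 1  — happy
441: 441 → 33 → 18 → 65 → 61 → 37 → 58 → 89 → 145 → 42 → 20 → 4 → 16 → 37  — not happy
442: 442 → 36 → 45 → 41 → 17 → 50 → 25 → 29 → 85 → 89 → 145 → 42 → 20 → 4 → 16 → 37 → 58 → 89  — not happy
443: 443 → 41 → 17 → 50 → 25 → 29 → 85 → 89 → 145 → 42 → 20 → 4 → 16 → 37 → 58 → 89  — not happy
444: 444 → 48 → 80 → 64 → 52 → 29 → 85 → 89 → 145 → 42 → 20 → 4 → 16 → 37 → 58 → 89  — not happy
happy: 440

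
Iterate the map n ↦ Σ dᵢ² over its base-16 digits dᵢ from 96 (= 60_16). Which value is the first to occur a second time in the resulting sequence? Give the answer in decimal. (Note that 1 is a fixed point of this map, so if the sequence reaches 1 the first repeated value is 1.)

1

96 = (6,0)_16 → 6² + 0² = 36
36 = (2,4)_16 → 2² + 4² = 20
20 = (1,4)_16 → 1² + 4² = 17
17 = (1,1)_16 → 1² + 1² = 2
2 = (2)_16 → 2² = 4
4 = (4)_16 → 4² = 16
16 = (1,0)_16 → 1² + 0² = 1  — reached the fixed point 1.
1 → 1, so 1 is the first repeated value.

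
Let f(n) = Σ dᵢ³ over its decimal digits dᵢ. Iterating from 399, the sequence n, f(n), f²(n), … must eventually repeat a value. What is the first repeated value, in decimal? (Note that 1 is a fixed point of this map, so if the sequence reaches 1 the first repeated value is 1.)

399 → 3³ + 9³ + 9³ = 1485
1485 → 1³ + 4³ + 8³ + 5³ = 702
702 → 7³ + 0³ + 2³ = 351
351 → 3³ + 5³ + 1³ = 153
153 → 1³ + 5³ + 3³ = 153  — 153 already appeared earlier.

153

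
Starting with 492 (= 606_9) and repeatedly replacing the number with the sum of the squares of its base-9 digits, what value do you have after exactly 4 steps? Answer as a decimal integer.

492 = (6,0,6)_9 → 6² + 0² + 6² = 36 + 0 + 36 = 72
72 = (8,0)_9 → 8² + 0² = 64 + 0 = 64
64 = (7,1)_9 → 7² + 1² = 49 + 1 = 50
50 = (5,5)_9 → 5² + 5² = 25 + 25 = 50

50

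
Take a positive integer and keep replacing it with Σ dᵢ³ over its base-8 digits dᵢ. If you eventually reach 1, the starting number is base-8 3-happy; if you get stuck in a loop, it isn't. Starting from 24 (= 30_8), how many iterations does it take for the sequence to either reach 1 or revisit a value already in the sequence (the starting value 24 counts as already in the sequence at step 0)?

4

24 = (3,0)_8 → 3³ + 0³ = 27 + 0 = 27
27 = (3,3)_8 → 3³ + 3³ = 27 + 27 = 54
54 = (6,6)_8 → 6³ + 6³ = 216 + 216 = 432
432 = (6,6,0)_8 → 6³ + 6³ + 0³ = 216 + 216 + 0 = 432  — 432 repeats.
That took 4 steps.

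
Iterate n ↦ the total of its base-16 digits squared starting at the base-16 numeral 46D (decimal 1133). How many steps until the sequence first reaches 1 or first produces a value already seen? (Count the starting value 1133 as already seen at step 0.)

11

1133 = (4,6,13)_16 → 4² + 6² + 13² = 16 + 36 + 169 = 221
221 = (13,13)_16 → 13² + 13² = 169 + 169 = 338
338 = (1,5,2)_16 → 1² + 5² + 2² = 1 + 25 + 4 = 30
30 = (1,14)_16 → 1² + 14² = 1 + 196 = 197
197 = (12,5)_16 → 12² + 5² = 144 + 25 = 169
169 = (10,9)_16 → 10² + 9² = 100 + 81 = 181
181 = (11,5)_16 → 11² + 5² = 121 + 25 = 146
146 = (9,2)_16 → 9² + 2² = 81 + 4 = 85
85 = (5,5)_16 → 5² + 5² = 25 + 25 = 50
50 = (3,2)_16 → 3² + 2² = 9 + 4 = 13
13 = (13)_16 → 13² = 169  — 169 repeats.
That took 11 steps.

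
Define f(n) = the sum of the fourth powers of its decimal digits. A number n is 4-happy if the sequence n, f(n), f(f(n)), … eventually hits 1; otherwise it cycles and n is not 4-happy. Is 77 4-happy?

77 → 7⁴ + 7⁴ = 2401 + 2401 = 4802
4802 → 4⁴ + 8⁴ + 0⁴ + 2⁴ = 256 + 4096 + 0 + 16 = 4368
4368 → 4⁴ + 3⁴ + 6⁴ + 8⁴ = 256 + 81 + 1296 + 4096 = 5729
5729 → 5⁴ + 7⁴ + 2⁴ + 9⁴ = 625 + 2401 + 16 + 6561 = 9603
9603 → 9⁴ + 6⁴ + 0⁴ + 3⁴ = 6561 + 1296 + 0 + 81 = 7938
7938 → 7⁴ + 9⁴ + 3⁴ + 8⁴ = 2401 + 6561 + 81 + 4096 = 13139
13139 → 1⁴ + 3⁴ + 1⁴ + 3⁴ + 9⁴ = 1 + 81 + 1 + 81 + 6561 = 6725
6725 → 6⁴ + 7⁴ + 2⁴ + 5⁴ = 1296 + 2401 + 16 + 625 = 4338
4338 → 4⁴ + 3⁴ + 3⁴ + 8⁴ = 256 + 81 + 81 + 4096 = 4514
4514 → 4⁴ + 5⁴ + 1⁴ + 4⁴ = 256 + 625 + 1 + 256 = 1138
1138 → 1⁴ + 1⁴ + 3⁴ + 8⁴ = 1 + 1 + 81 + 4096 = 4179
4179 → 4⁴ + 1⁴ + 7⁴ + 9⁴ = 256 + 1 + 2401 + 6561 = 9219
9219 → 9⁴ + 2⁴ + 1⁴ + 9⁴ = 6561 + 16 + 1 + 6561 = 13139  — 13139 already seen; the sequence cycles without reaching 1.

not 4-happy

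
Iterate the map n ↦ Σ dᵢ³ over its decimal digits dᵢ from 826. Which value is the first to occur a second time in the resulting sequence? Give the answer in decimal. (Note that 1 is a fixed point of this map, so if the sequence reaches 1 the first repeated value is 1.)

370

826 → 8³ + 2³ + 6³ = 512 + 8 + 216 = 736
736 → 7³ + 3³ + 6³ = 343 + 27 + 216 = 586
586 → 5³ + 8³ + 6³ = 125 + 512 + 216 = 853
853 → 8³ + 5³ + 3³ = 512 + 125 + 27 = 664
664 → 6³ + 6³ + 4³ = 216 + 216 + 64 = 496
496 → 4³ + 9³ + 6³ = 64 + 729 + 216 = 1009
1009 → 1³ + 0³ + 0³ + 9³ = 1 + 0 + 0 + 729 = 730
730 → 7³ + 3³ + 0³ = 343 + 27 + 0 = 370
370 → 3³ + 7³ + 0³ = 27 + 343 + 0 = 370  — 370 already appeared earlier.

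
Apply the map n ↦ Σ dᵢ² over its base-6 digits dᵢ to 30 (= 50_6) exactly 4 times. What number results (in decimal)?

30 = (5,0)_6 → 5² + 0² = 25
25 = (4,1)_6 → 4² + 1² = 17
17 = (2,5)_6 → 2² + 5² = 29
29 = (4,5)_6 → 4² + 5² = 41

41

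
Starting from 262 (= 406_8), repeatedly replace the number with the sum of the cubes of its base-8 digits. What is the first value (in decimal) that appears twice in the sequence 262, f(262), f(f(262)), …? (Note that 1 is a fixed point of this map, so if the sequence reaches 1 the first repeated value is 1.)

262 = (4,0,6)_8 → 4³ + 0³ + 6³ = 64 + 0 + 216 = 280
280 = (4,3,0)_8 → 4³ + 3³ + 0³ = 64 + 27 + 0 = 91
91 = (1,3,3)_8 → 1³ + 3³ + 3³ = 1 + 27 + 27 = 55
55 = (6,7)_8 → 6³ + 7³ = 216 + 343 = 559
559 = (1,0,5,7)_8 → 1³ + 0³ + 5³ + 7³ = 1 + 0 + 125 + 343 = 469
469 = (7,2,5)_8 → 7³ + 2³ + 5³ = 343 + 8 + 125 = 476
476 = (7,3,4)_8 → 7³ + 3³ + 4³ = 343 + 27 + 64 = 434
434 = (6,6,2)_8 → 6³ + 6³ + 2³ = 216 + 216 + 8 = 440
440 = (6,7,0)_8 → 6³ + 7³ + 0³ = 216 + 343 + 0 = 559  — 559 already appeared earlier.

559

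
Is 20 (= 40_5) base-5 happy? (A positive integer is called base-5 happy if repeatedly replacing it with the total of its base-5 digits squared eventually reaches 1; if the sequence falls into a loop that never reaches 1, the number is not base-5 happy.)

20 = (4,0)_5 → 4² + 0² = 16 + 0 = 16
16 = (3,1)_5 → 3² + 1² = 9 + 1 = 10
10 = (2,0)_5 → 2² + 0² = 4 + 0 = 4
4 = (4)_5 → 4² = 16  — 16 already seen; the sequence cycles without reaching 1.

not base-5 happy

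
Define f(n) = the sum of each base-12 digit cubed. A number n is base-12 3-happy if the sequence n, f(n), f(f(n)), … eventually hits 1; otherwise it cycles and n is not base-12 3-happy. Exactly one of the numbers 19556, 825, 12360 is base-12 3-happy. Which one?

825

19556: 19556 → 2599 → 560 → 1539 → 1539  — repeats 1539 (not base-12 3-happy)
825: 825 → 1366 → 1854 → 1217 → 762 → 368 → 736 → 190 → 1028 → 856 → 1520 → 1728 → 1  — reaches 1 (base-12 3-happy)
12360: 12360 → 1344 → 793 → 342 → 288 → 8 → 512 → 755 → 1464 → 1008 → 343 → 415 → 1351 → 1136 → 1855 → 1344  — repeats 1344 (not base-12 3-happy)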